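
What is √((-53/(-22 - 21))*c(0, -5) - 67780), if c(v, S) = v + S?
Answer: I*√125336615/43 ≈ 260.36*I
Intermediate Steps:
c(v, S) = S + v
√((-53/(-22 - 21))*c(0, -5) - 67780) = √((-53/(-22 - 21))*(-5 + 0) - 67780) = √((-53/(-43))*(-5) - 67780) = √(-1/43*(-53)*(-5) - 67780) = √((53/43)*(-5) - 67780) = √(-265/43 - 67780) = √(-2914805/43) = I*√125336615/43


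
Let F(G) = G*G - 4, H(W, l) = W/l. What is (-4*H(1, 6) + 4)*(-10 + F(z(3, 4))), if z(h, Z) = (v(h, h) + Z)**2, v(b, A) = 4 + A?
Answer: 146270/3 ≈ 48757.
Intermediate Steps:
z(h, Z) = (4 + Z + h)**2 (z(h, Z) = ((4 + h) + Z)**2 = (4 + Z + h)**2)
F(G) = -4 + G**2 (F(G) = G**2 - 4 = -4 + G**2)
(-4*H(1, 6) + 4)*(-10 + F(z(3, 4))) = (-4/6 + 4)*(-10 + (-4 + ((4 + 4 + 3)**2)**2)) = (-4/6 + 4)*(-10 + (-4 + (11**2)**2)) = (-4*1/6 + 4)*(-10 + (-4 + 121**2)) = (-2/3 + 4)*(-10 + (-4 + 14641)) = 10*(-10 + 14637)/3 = (10/3)*14627 = 146270/3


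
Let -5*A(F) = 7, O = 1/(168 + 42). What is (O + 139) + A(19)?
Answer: 28897/210 ≈ 137.60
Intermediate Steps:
O = 1/210 ≈ 0.0047619
A(F) = -7/5 (A(F) = -1/5*7 = -7/5)
(O + 139) + A(19) = (1/210 + 139) - 7/5 = 29191/210 - 7/5 = 28897/210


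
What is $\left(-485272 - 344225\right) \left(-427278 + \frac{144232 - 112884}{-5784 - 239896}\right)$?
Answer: $\frac{21768840313943709}{61420} \approx 3.5443 \cdot 10^{11}$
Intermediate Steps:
$\left(-485272 - 344225\right) \left(-427278 + \frac{144232 - 112884}{-5784 - 239896}\right) = \left(-485272 - 344225\right) \left(-427278 + \frac{31348}{-245680}\right) = - 829497 \left(-427278 + 31348 \left(- \frac{1}{245680}\right)\right) = - 829497 \left(-427278 - \frac{7837}{61420}\right) = \left(-829497\right) \left(- \frac{26243422597}{61420}\right) = \frac{21768840313943709}{61420}$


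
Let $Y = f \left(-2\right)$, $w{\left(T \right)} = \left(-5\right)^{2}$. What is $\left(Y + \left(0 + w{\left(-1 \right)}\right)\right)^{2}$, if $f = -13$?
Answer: $2601$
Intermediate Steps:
$w{\left(T \right)} = 25$
$Y = 26$ ($Y = \left(-13\right) \left(-2\right) = 26$)
$\left(Y + \left(0 + w{\left(-1 \right)}\right)\right)^{2} = \left(26 + \left(0 + 25\right)\right)^{2} = \left(26 + 25\right)^{2} = 51^{2} = 2601$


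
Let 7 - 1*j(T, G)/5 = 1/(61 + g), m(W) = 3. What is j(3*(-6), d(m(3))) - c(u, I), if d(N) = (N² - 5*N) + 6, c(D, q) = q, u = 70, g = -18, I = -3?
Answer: 1629/43 ≈ 37.884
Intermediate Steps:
d(N) = 6 + N² - 5*N
j(T, G) = 1500/43 (j(T, G) = 35 - 5/(61 - 18) = 35 - 5/43 = 1500/43)
j(3*(-6), d(m(3))) - c(u, I) = 1500/43 - 1*(-3) = 1500/43 + 3 = 1629/43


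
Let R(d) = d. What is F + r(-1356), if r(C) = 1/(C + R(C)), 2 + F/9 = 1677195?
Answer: 40936926743/2712 ≈ 1.5095e+7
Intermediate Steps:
F = 15094737 (F = -18 + 9*1677195 = -18 + 15094755 = 15094737)
r(C) = 1/(2*C) (r(C) = 1/(C + C) = 1/(2*C))
F + r(-1356) = 15094737 + (½)/(-1356) = 15094737 + (½)*(-1/1356) = 15094737 - 1/2712 = 40936926743/2712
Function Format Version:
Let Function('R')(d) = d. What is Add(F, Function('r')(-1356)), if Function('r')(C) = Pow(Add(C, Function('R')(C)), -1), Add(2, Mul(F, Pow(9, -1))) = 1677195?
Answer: Rational(40936926743, 2712) ≈ 1.5095e+7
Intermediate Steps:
F = 15094737 (F = Add(-18, Mul(9, 1677195)) = Add(-18, 15094755) = 15094737)
Function('r')(C) = Mul(Rational(1, 2), Pow(C, -1)) (Function('r')(C) = Pow(Add(C, C), -1) = Pow(Mul(2, C), -1) = Mul(Rational(1, 2), Pow(C, -1)))
Add(F, Function('r')(-1356)) = Add(15094737, Mul(Rational(1, 2), Pow(-1356, -1))) = Add(15094737, Mul(Rational(1, 2), Rational(-1, 1356))) = Add(15094737, Rational(-1, 2712)) = Rational(40936926743, 2712)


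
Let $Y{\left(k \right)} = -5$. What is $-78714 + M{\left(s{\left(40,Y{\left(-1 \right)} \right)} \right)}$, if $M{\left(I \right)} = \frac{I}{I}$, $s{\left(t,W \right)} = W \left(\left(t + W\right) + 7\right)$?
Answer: $-78713$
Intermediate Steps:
$s{\left(t,W \right)} = W \left(7 + W + t\right)$ ($s{\left(t,W \right)} = W \left(\left(W + t\right) + 7\right) = W \left(7 + W + t\right)$)
$M{\left(I \right)} = 1$
$-78714 + M{\left(s{\left(40,Y{\left(-1 \right)} \right)} \right)} = -78714 + 1 = -78713$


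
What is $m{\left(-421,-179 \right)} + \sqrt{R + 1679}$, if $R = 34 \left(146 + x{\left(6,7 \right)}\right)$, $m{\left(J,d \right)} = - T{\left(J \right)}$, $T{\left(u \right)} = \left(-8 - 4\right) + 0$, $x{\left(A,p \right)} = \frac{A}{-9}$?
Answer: $12 + \frac{\sqrt{59583}}{3} \approx 93.365$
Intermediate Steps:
$x{\left(A,p \right)} = - \frac{A}{9}$ ($x{\left(A,p \right)} = A \left(- \frac{1}{9}\right) = - \frac{A}{9}$)
$T{\left(u \right)} = -12$ ($T{\left(u \right)} = -12 + 0 = -12$)
$m{\left(J,d \right)} = 12$ ($m{\left(J,d \right)} = \left(-1\right) \left(-12\right) = 12$)
$R = \frac{14824}{3}$ ($R = 34 \left(146 - \frac{2}{3}\right) = 34 \cdot \frac{436}{3} = \frac{14824}{3} \approx 4941.3$)
$m{\left(-421,-179 \right)} + \sqrt{R + 1679} = 12 + \sqrt{\frac{14824}{3} + 1679} = 12 + \sqrt{\frac{19861}{3}} = 12 + \frac{\sqrt{59583}}{3}$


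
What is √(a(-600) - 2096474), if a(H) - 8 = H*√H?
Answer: √(-2096466 - 6000*I*√6) ≈ 5.075 - 1447.9*I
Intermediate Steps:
a(H) = 8 + H^(3/2) (a(H) = 8 + H*√H = 8 + H^(3/2))
√(a(-600) - 2096474) = √((8 + (-600)^(3/2)) - 2096474) = √((8 - 6000*I*√6) - 2096474) = √(-2096466 - 6000*I*√6)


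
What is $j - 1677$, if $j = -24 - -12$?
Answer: $-1689$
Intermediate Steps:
$j = -12$ ($j = -24 + 12 = -12$)
$j - 1677 = -12 - 1677 = -1689$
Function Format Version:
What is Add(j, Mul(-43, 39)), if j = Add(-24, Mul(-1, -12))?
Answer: -1689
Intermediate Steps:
j = -12 (j = Add(-24, 12) = -12)
Add(j, Mul(-43, 39)) = Add(-12, Mul(-43, 39)) = Add(-12, -1677) = -1689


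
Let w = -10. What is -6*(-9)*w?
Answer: -540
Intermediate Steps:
-6*(-9)*w = -6*(-9)*(-10) = -(-54)*(-10) = -1*540 = -540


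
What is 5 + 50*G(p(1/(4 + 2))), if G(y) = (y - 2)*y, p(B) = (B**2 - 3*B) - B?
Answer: 57865/648 ≈ 89.298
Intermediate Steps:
p(B) = B**2 - 4*B
G(y) = y*(-2 + y) (G(y) = (-2 + y)*y = y*(-2 + y))
5 + 50*G(p(1/(4 + 2))) = 5 + 50*(((-4 + 1/(4 + 2))/(4 + 2))*(-2 + (-4 + 1/(4 + 2))/(4 + 2))) = 5 + 50*(((-4 + 1/6)/6)*(-2 + (-4 + 1/6)/6)) = 5 + 50*(((1/6)*(-23/6))*(-2 + (1/6)*(-23/6))) = 5 + 50*(-23*(-2 - 23/36)/36) = 5 + 50*(-23/36*(-95/36)) = 5 + 50*(2185/1296) = 5 + 54625/648 = 57865/648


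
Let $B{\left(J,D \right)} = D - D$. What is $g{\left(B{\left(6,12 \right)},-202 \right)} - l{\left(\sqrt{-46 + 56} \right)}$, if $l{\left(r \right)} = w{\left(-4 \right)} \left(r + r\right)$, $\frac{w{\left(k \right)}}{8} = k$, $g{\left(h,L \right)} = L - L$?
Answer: $64 \sqrt{10} \approx 202.39$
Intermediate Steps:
$B{\left(J,D \right)} = 0$
$g{\left(h,L \right)} = 0$
$w{\left(k \right)} = 8 k$
$l{\left(r \right)} = - 64 r$ ($l{\left(r \right)} = 8 \left(-4\right) \left(r + r\right) = - 32 \cdot 2 r = - 64 r$)
$g{\left(B{\left(6,12 \right)},-202 \right)} - l{\left(\sqrt{-46 + 56} \right)} = 0 - - 64 \sqrt{-46 + 56} = 0 - - 64 \sqrt{10} = 0 + 64 \sqrt{10} = 64 \sqrt{10}$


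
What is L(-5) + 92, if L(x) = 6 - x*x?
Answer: 73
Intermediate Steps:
L(x) = 6 - x²
L(-5) + 92 = (6 - 1*(-5)²) + 92 = (6 - 1*25) + 92 = (6 - 25) + 92 = -19 + 92 = 73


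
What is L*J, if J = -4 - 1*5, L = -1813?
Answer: 16317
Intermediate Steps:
J = -9 (J = -4 - 5 = -9)
L*J = -1813*(-9) = 16317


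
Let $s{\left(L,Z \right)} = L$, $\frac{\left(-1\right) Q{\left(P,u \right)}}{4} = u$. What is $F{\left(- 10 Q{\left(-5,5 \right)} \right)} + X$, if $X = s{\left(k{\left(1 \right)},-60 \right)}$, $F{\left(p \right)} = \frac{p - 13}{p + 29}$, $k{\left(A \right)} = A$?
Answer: $\frac{416}{229} \approx 1.8166$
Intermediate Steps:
$Q{\left(P,u \right)} = - 4 u$
$F{\left(p \right)} = \frac{-13 + p}{29 + p}$
$X = 1$
$F{\left(- 10 Q{\left(-5,5 \right)} \right)} + X = \frac{-13 - 10 \left(\left(-4\right) 5\right)}{29 - 10 \left(\left(-4\right) 5\right)} + 1 = \frac{-13 - -200}{29 - -200} + 1 = \frac{-13 + 200}{29 + 200} + 1 = \frac{1}{229} \cdot 187 + 1 = \frac{187}{229} + 1 = \frac{416}{229}$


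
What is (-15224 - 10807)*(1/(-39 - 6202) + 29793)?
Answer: -4840154993472/6241 ≈ -7.7554e+8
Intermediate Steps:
(-15224 - 10807)*(1/(-39 - 6202) + 29793) = -26031*(1/(-6241) + 29793) = -26031*(-1/6241 + 29793) = -26031*185938112/6241 = -4840154993472/6241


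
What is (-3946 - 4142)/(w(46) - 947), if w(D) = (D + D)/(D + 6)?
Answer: 4381/512 ≈ 8.5566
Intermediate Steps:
w(D) = 2*D/(6 + D) (w(D) = (2*D)/(6 + D) = 2*D/(6 + D))
(-3946 - 4142)/(w(46) - 947) = (-3946 - 4142)/(2*46/(6 + 46) - 947) = -8088/(2*46/52 - 947) = -8088/(2*46*(1/52) - 947) = -8088/(23/13 - 947) = -8088/(-12288/13) = -8088*(-13/12288) = 4381/512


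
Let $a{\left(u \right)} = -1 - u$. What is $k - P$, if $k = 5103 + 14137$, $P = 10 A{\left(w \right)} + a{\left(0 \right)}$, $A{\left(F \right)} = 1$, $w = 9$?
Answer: $19231$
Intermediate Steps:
$P = 9$ ($P = 10 \cdot 1 - 1 = 10 + \left(-1 + 0\right) = 10 - 1 = 9$)
$k = 19240$
$k - P = 19240 - 9 = 19231$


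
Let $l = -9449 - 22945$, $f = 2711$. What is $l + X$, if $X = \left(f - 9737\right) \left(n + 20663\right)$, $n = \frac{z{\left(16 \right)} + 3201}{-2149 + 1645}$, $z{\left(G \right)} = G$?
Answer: $- \frac{12193925981}{84} \approx -1.4517 \cdot 10^{8}$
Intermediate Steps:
$n = - \frac{3217}{504}$ ($n = \frac{16 + 3201}{-2149 + 1645} = \frac{3217}{-504} = 3217 \left(- \frac{1}{504}\right) = - \frac{3217}{504} \approx -6.3829$)
$X = - \frac{12191204885}{84}$ ($X = \left(2711 - 9737\right) \left(- \frac{3217}{504} + 20663\right) = \left(-7026\right) \frac{10410935}{504} = - \frac{12191204885}{84} \approx -1.4513 \cdot 10^{8}$)
$l = -32394$ ($l = -9449 - 22945 = -32394$)
$l + X = -32394 - \frac{12191204885}{84} = - \frac{12193925981}{84}$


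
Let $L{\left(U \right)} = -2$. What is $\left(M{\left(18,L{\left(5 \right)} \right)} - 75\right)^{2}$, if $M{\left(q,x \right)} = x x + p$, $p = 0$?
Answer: $5041$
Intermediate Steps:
$M{\left(q,x \right)} = x^{2}$ ($M{\left(q,x \right)} = x x + 0 = x^{2} + 0 = x^{2}$)
$\left(M{\left(18,L{\left(5 \right)} \right)} - 75\right)^{2} = \left(\left(-2\right)^{2} - 75\right)^{2} = \left(4 - 75\right)^{2} = \left(-71\right)^{2} = 5041$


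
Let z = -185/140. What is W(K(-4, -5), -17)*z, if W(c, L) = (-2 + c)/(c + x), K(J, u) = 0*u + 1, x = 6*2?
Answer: 37/364 ≈ 0.10165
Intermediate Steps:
x = 12
K(J, u) = 1 (K(J, u) = 0 + 1 = 1)
W(c, L) = (-2 + c)/(12 + c) (W(c, L) = (-2 + c)/(c + 12) = (-2 + c)/(12 + c))
z = -37/28 (z = -185*1/140 = -37/28 ≈ -1.3214)
W(K(-4, -5), -17)*z = ((-2 + 1)/(12 + 1))*(-37/28) = (-1/13)*(-37/28) = ((1/13)*(-1))*(-37/28) = -1/13*(-37/28) = 37/364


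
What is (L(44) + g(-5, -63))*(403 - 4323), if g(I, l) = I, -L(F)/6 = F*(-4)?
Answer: -4119920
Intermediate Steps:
L(F) = 24*F (L(F) = -6*F*(-4) = -(-24)*F = 24*F)
(L(44) + g(-5, -63))*(403 - 4323) = (24*44 - 5)*(403 - 4323) = (1056 - 5)*(-3920) = 1051*(-3920) = -4119920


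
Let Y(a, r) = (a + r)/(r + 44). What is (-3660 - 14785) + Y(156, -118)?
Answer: -682484/37 ≈ -18446.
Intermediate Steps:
Y(a, r) = (a + r)/(44 + r)
(-3660 - 14785) + Y(156, -118) = (-3660 - 14785) + (156 - 118)/(44 - 118) = -18445 + 38/(-74) = -18445 - 1/74*38 = -18445 - 19/37 = -682484/37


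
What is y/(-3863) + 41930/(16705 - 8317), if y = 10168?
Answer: 38343203/16201422 ≈ 2.3667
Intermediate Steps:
y/(-3863) + 41930/(16705 - 8317) = 10168/(-3863) + 41930/(16705 - 8317) = 10168*(-1/3863) + 41930/8388 = -10168/3863 + 41930*(1/8388) = -10168/3863 + 20965/4194 = 38343203/16201422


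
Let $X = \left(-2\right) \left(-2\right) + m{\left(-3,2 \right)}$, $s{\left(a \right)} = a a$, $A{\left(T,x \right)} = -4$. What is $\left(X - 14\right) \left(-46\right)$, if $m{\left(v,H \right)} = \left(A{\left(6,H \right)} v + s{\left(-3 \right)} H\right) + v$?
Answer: $-782$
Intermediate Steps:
$s{\left(a \right)} = a^{2}$
$m{\left(v,H \right)} = - 3 v + 9 H$ ($m{\left(v,H \right)} = \left(- 4 v + \left(-3\right)^{2} H\right) + v = \left(- 4 v + 9 H\right) + v = - 3 v + 9 H$)
$X = 31$ ($X = \left(-2\right) \left(-2\right) + \left(\left(-3\right) \left(-3\right) + 9 \cdot 2\right) = 4 + \left(9 + 18\right) = 4 + 27 = 31$)
$\left(X - 14\right) \left(-46\right) = \left(31 - 14\right) \left(-46\right) = 17 \left(-46\right) = -782$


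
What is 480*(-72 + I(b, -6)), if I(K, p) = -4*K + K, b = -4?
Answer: -28800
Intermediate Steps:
I(K, p) = -3*K
480*(-72 + I(b, -6)) = 480*(-72 - 3*(-4)) = 480*(-72 + 12) = 480*(-60) = -28800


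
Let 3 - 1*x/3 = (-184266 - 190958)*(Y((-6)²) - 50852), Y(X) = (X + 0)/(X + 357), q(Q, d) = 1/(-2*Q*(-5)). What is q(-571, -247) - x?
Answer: 42818014351859779/748010 ≈ 5.7243e+10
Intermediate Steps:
q(Q, d) = 1/(10*Q)
Y(X) = X/(357 + X)
x = -7498776594021/131 (x = 9 - 3*(-184266 - 190958)*((-6)²/(357 + (-6)²) - 50852) = 9 - (-1125672)*(36/(357 + 36) - 50852) = 9 - (-1125672)*(36/393 - 50852) = 9 - (-1125672)*(36*(1/393) - 50852) = 9 - (-1125672)*(12/131 - 50852) = 9 - (-1125672)*(-6661600)/131 = 9 - 3*2499592198400/131 = 9 - 7498776595200/131 = -7498776594021/131 ≈ -5.7243e+10)
q(-571, -247) - x = (⅒)/(-571) - 1*(-7498776594021/131) = (⅒)*(-1/571) + 7498776594021/131 = -1/5710 + 7498776594021/131 = 42818014351859779/748010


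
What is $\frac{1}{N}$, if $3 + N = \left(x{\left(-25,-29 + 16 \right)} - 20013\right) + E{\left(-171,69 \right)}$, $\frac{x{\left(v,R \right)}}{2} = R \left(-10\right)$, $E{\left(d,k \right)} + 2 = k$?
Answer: $- \frac{1}{19689} \approx -5.079 \cdot 10^{-5}$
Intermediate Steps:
$E{\left(d,k \right)} = -2 + k$
$x{\left(v,R \right)} = - 20 R$ ($x{\left(v,R \right)} = 2 R \left(-10\right) = 2 \left(- 10 R\right) = - 20 R$)
$N = -19689$ ($N = -3 - \left(19946 + 20 \left(-29 + 16\right)\right) = -3 + \left(\left(\left(-20\right) \left(-13\right) - 20013\right) + 67\right) = -3 + \left(\left(260 - 20013\right) + 67\right) = -3 + \left(-19753 + 67\right) = -3 - 19686 = -19689$)
$\frac{1}{N} = \frac{1}{-19689} = - \frac{1}{19689}$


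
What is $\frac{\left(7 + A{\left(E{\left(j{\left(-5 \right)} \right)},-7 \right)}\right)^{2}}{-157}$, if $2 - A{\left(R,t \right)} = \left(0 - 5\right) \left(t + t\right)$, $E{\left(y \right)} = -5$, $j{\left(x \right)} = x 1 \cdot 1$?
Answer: $- \frac{3721}{157} \approx -23.701$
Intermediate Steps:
$j{\left(x \right)} = x$ ($j{\left(x \right)} = x 1 = x$)
$A{\left(R,t \right)} = 2 + 10 t$ ($A{\left(R,t \right)} = 2 - \left(0 - 5\right) \left(t + t\right) = 2 - - 5 \cdot 2 t = 2 - - 10 t = 2 + 10 t$)
$\frac{\left(7 + A{\left(E{\left(j{\left(-5 \right)} \right)},-7 \right)}\right)^{2}}{-157} = \frac{\left(7 + \left(2 + 10 \left(-7\right)\right)\right)^{2}}{-157} = \left(7 + \left(2 - 70\right)\right)^{2} \left(- \frac{1}{157}\right) = \left(7 - 68\right)^{2} \left(- \frac{1}{157}\right) = \left(-61\right)^{2} \left(- \frac{1}{157}\right) = 3721 \left(- \frac{1}{157}\right) = - \frac{3721}{157}$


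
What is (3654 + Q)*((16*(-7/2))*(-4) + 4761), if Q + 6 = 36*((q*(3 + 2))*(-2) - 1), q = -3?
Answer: 23389620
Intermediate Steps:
Q = 1038 (Q = -6 + 36*(-3*(3 + 2)*(-2) - 1) = -6 + 36*(-3*5*(-2) - 1) = -6 + 36*(-15*(-2) - 1) = -6 + 36*(30 - 1) = -6 + 36*29 = -6 + 1044 = 1038)
(3654 + Q)*((16*(-7/2))*(-4) + 4761) = (3654 + 1038)*((16*(-7/2))*(-4) + 4761) = 4692*((16*(-7*½))*(-4) + 4761) = 4692*((16*(-7/2))*(-4) + 4761) = 4692*(-56*(-4) + 4761) = 4692*(224 + 4761) = 4692*4985 = 23389620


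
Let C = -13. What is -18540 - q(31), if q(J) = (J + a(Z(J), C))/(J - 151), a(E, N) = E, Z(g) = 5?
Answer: -185397/10 ≈ -18540.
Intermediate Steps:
q(J) = (5 + J)/(-151 + J) (q(J) = (J + 5)/(J - 151) = (5 + J)/(-151 + J))
-18540 - q(31) = -18540 - (5 + 31)/(-151 + 31) = -18540 - 36/(-120) = -18540 - (-1)*36/120 = -18540 - 1*(-3/10) = -18540 + 3/10 = -185397/10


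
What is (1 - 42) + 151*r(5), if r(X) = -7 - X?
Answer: -1853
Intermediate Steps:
(1 - 42) + 151*r(5) = (1 - 42) + 151*(-7 - 1*5) = -41 + 151*(-7 - 5) = -41 + 151*(-12) = -41 - 1812 = -1853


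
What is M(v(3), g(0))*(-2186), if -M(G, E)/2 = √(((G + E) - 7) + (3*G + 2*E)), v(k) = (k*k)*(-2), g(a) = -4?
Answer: 4372*I*√91 ≈ 41706.0*I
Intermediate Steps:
v(k) = -2*k² (v(k) = k²*(-2) = -2*k²)
M(G, E) = -2*√(-7 + 3*E + 4*G) (M(G, E) = -2*√(((G + E) - 7) + (3*G + 2*E)) = -2*√(((E + G) - 7) + (2*E + 3*G)) = -2*√((-7 + E + G) + (2*E + 3*G)) = -2*√(-7 + 3*E + 4*G))
M(v(3), g(0))*(-2186) = -2*√(-7 + 3*(-4) + 4*(-2*3²))*(-2186) = -2*√(-7 - 12 + 4*(-2*9))*(-2186) = -2*√(-7 - 12 + 4*(-18))*(-2186) = -2*√(-7 - 12 - 72)*(-2186) = -2*I*√91*(-2186) = 4372*I*√91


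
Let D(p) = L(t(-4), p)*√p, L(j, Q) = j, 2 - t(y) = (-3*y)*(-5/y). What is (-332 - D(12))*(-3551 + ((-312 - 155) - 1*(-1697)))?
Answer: 770572 - 60346*√3 ≈ 6.6605e+5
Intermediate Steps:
t(y) = -13 (t(y) = 2 - (-3*y)*(-5/y) = 2 - 1*15 = 2 - 15 = -13)
D(p) = -13*√p
(-332 - D(12))*(-3551 + ((-312 - 155) - 1*(-1697))) = (-332 - (-13)*√12)*(-3551 + ((-312 - 155) - 1*(-1697))) = (-332 - (-13)*2*√3)*(-3551 + (-467 + 1697)) = (-332 - (-26)*√3)*(-3551 + 1230) = (-332 + 26*√3)*(-2321) = 770572 - 60346*√3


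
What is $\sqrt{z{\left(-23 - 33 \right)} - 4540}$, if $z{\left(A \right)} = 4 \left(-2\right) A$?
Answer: $2 i \sqrt{1023} \approx 63.969 i$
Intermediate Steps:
$z{\left(A \right)} = - 8 A$
$\sqrt{z{\left(-23 - 33 \right)} - 4540} = \sqrt{- 8 \left(-23 - 33\right) - 4540} = \sqrt{\left(-8\right) \left(-56\right) - 4540} = \sqrt{448 - 4540} = \sqrt{-4092} = 2 i \sqrt{1023}$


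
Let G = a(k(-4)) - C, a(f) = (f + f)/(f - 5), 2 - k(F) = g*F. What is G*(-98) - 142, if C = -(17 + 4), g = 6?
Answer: -7328/3 ≈ -2442.7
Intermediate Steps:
k(F) = 2 - 6*F
a(f) = 2*f/(-5 + f) (a(f) = (2*f)/(-5 + f) = 2*f/(-5 + f))
C = -21 (C = -1*21 = -21)
G = 493/21 (G = 2*(2 - 6*(-4))/(-5 + (2 - 6*(-4))) - 1*(-21) = 2*(2 + 24)/(-5 + (2 + 24)) + 21 = 2*26/(-5 + 26) + 21 = 2*26/21 + 21 = 2*26*(1/21) + 21 = 52/21 + 21 = 493/21 ≈ 23.476)
G*(-98) - 142 = (493/21)*(-98) - 142 = -6902/3 - 142 = -7328/3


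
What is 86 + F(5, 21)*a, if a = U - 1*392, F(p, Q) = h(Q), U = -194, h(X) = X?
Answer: -12220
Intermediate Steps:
F(p, Q) = Q
a = -586 (a = -194 - 1*392 = -194 - 392 = -586)
86 + F(5, 21)*a = 86 + 21*(-586) = 86 - 12306 = -12220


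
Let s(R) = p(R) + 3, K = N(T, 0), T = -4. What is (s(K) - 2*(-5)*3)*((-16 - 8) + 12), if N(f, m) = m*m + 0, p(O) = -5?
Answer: -336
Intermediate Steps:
N(f, m) = m² (N(f, m) = m² + 0 = m²)
K = 0 (K = 0² = 0)
s(R) = -2 (s(R) = -5 + 3 = -2)
(s(K) - 2*(-5)*3)*((-16 - 8) + 12) = (-2 - 2*(-5)*3)*((-16 - 8) + 12) = (-2 + 10*3)*(-24 + 12) = (-2 + 30)*(-12) = 28*(-12) = -336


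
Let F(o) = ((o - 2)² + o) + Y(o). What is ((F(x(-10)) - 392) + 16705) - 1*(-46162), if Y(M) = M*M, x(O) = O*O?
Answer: 82179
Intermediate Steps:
x(O) = O²
Y(M) = M²
F(o) = o + o² + (-2 + o)² (F(o) = ((o - 2)² + o) + o² = ((-2 + o)² + o) + o² = (o + (-2 + o)²) + o² = o + o² + (-2 + o)²)
((F(x(-10)) - 392) + 16705) - 1*(-46162) = ((((-10)² + ((-10)²)² + (-2 + (-10)²)²) - 392) + 16705) - 1*(-46162) = (((100 + 100² + (-2 + 100)²) - 392) + 16705) + 46162 = (((100 + 10000 + 98²) - 392) + 16705) + 46162 = (((100 + 10000 + 9604) - 392) + 16705) + 46162 = ((19704 - 392) + 16705) + 46162 = (19312 + 16705) + 46162 = 36017 + 46162 = 82179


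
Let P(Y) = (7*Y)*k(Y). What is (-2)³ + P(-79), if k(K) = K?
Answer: 43679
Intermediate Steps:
P(Y) = 7*Y² (P(Y) = (7*Y)*Y = 7*Y²)
(-2)³ + P(-79) = (-2)³ + 7*(-79)² = -8 + 7*6241 = -8 + 43687 = 43679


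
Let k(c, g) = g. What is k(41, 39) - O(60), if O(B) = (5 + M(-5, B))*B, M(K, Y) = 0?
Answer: -261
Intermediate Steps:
O(B) = 5*B (O(B) = (5 + 0)*B = 5*B)
k(41, 39) - O(60) = 39 - 5*60 = 39 - 1*300 = 39 - 300 = -261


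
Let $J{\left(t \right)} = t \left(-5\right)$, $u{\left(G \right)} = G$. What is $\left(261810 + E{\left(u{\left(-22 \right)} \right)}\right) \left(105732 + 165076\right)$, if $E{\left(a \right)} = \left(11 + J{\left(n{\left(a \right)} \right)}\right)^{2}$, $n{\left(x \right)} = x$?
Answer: $74865142408$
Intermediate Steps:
$J{\left(t \right)} = - 5 t$
$E{\left(a \right)} = \left(11 - 5 a\right)^{2}$
$\left(261810 + E{\left(u{\left(-22 \right)} \right)}\right) \left(105732 + 165076\right) = \left(261810 + \left(-11 + 5 \left(-22\right)\right)^{2}\right) \left(105732 + 165076\right) = \left(261810 + \left(-11 - 110\right)^{2}\right) 270808 = \left(261810 + \left(-121\right)^{2}\right) 270808 = \left(261810 + 14641\right) 270808 = 276451 \cdot 270808 = 74865142408$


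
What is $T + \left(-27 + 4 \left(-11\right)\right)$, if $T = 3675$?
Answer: $3604$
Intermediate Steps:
$T + \left(-27 + 4 \left(-11\right)\right) = 3675 + \left(-27 + 4 \left(-11\right)\right) = 3675 - 71 = 3604$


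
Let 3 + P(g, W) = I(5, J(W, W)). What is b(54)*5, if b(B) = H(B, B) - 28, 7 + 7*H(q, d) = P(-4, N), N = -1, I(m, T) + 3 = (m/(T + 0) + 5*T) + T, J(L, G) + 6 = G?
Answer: -8810/49 ≈ -179.80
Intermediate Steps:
J(L, G) = -6 + G
I(m, T) = -3 + 6*T + m/T (I(m, T) = -3 + ((m/(T + 0) + 5*T) + T) = -3 + ((m/T + 5*T) + T) = -3 + ((5*T + m/T) + T) = -3 + (6*T + m/T) = -3 + 6*T + m/T)
P(g, W) = -42 + 5/(-6 + W) + 6*W (P(g, W) = -3 + (-3 + 6*(-6 + W) + 5/(-6 + W)) = -3 + (-3 + (-36 + 6*W) + 5/(-6 + W)) = -3 + (-39 + 5/(-6 + W) + 6*W) = -42 + 5/(-6 + W) + 6*W)
H(q, d) = -390/49 (H(q, d) = -1 + ((5 + 6*(-7 - 1)*(-6 - 1))/(-6 - 1))/7 = -1 + ((5 + 6*(-8)*(-7))/(-7))/7 = -1 + (-(5 + 336)/7)/7 = -1 + (-⅐*341)/7 = -1 + (⅐)*(-341/7) = -1 - 341/49 = -390/49)
b(B) = -1762/49 (b(B) = -390/49 - 28 = -1762/49)
b(54)*5 = -1762/49*5 = -8810/49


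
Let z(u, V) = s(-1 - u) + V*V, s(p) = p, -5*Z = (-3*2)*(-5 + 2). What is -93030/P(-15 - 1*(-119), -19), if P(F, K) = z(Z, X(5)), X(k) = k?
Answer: -77525/23 ≈ -3370.7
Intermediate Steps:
Z = -18/5 (Z = -(-3*2)*(-5 + 2)/5 = -(-6)*(-3)/5 = -1/5*18 = -18/5 ≈ -3.6000)
z(u, V) = -1 + V**2 - u (z(u, V) = (-1 - u) + V*V = (-1 - u) + V**2 = -1 + V**2 - u)
P(F, K) = 138/5 (P(F, K) = -1 + 5**2 - 1*(-18/5) = -1 + 25 + 18/5 = 138/5)
-93030/P(-15 - 1*(-119), -19) = -93030/138/5 = -93030*5/138 = -77525/23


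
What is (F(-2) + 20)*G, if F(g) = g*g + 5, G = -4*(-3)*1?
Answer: 348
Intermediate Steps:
G = 12 (G = 12*1 = 12)
F(g) = 5 + g² (F(g) = g² + 5 = 5 + g²)
(F(-2) + 20)*G = ((5 + (-2)²) + 20)*12 = ((5 + 4) + 20)*12 = (9 + 20)*12 = 29*12 = 348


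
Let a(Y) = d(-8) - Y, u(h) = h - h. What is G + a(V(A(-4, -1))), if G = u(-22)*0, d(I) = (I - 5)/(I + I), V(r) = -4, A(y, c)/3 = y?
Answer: 77/16 ≈ 4.8125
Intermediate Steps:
A(y, c) = 3*y
u(h) = 0
d(I) = (-5 + I)/(2*I) (d(I) = (-5 + I)/((2*I)) = (-5 + I)*(1/(2*I)) = (-5 + I)/(2*I))
G = 0 (G = 0*0 = 0)
a(Y) = 13/16 - Y (a(Y) = (½)*(-5 - 8)/(-8) - Y = (½)*(-⅛)*(-13) - Y = 13/16 - Y)
G + a(V(A(-4, -1))) = 0 + (13/16 - 1*(-4)) = 0 + (13/16 + 4) = 0 + 77/16 = 77/16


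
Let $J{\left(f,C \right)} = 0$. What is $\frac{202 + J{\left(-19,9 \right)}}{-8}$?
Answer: $- \frac{101}{4} \approx -25.25$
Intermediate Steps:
$\frac{202 + J{\left(-19,9 \right)}}{-8} = \frac{202 + 0}{-8} = 202 \left(- \frac{1}{8}\right) = - \frac{101}{4}$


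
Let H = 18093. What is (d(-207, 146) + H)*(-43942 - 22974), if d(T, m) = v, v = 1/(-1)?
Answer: -1210644272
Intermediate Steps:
v = -1
d(T, m) = -1
(d(-207, 146) + H)*(-43942 - 22974) = (-1 + 18093)*(-43942 - 22974) = 18092*(-66916) = -1210644272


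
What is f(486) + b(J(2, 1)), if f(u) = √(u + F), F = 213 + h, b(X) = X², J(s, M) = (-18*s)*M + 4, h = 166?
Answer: 1024 + √865 ≈ 1053.4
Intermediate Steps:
J(s, M) = 4 - 18*M*s (J(s, M) = -18*M*s + 4 = 4 - 18*M*s)
F = 379 (F = 213 + 166 = 379)
f(u) = √(379 + u) (f(u) = √(u + 379) = √(379 + u))
f(486) + b(J(2, 1)) = √(379 + 486) + (4 - 18*1*2)² = √865 + (4 - 36)² = √865 + (-32)² = √865 + 1024 = 1024 + √865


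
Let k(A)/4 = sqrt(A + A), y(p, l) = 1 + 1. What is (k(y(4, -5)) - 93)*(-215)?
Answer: 18275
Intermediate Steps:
y(p, l) = 2
k(A) = 4*sqrt(2)*sqrt(A) (k(A) = 4*sqrt(A + A) = 4*sqrt(2*A) = 4*(sqrt(2)*sqrt(A)) = 4*sqrt(2)*sqrt(A))
(k(y(4, -5)) - 93)*(-215) = (4*sqrt(2)*sqrt(2) - 93)*(-215) = (8 - 93)*(-215) = -85*(-215) = 18275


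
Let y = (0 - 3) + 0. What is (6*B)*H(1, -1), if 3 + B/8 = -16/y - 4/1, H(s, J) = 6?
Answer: -480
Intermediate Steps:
y = -3 (y = -3 + 0 = -3)
B = -40/3 (B = -24 + 8*(-16/(-3) - 4/1) = -24 + 8*(-16*(-1/3) - 4*1) = -24 + 8*(16/3 - 4) = -24 + 8*(4/3) = -24 + 32/3 = -40/3 ≈ -13.333)
(6*B)*H(1, -1) = (6*(-40/3))*6 = -80*6 = -480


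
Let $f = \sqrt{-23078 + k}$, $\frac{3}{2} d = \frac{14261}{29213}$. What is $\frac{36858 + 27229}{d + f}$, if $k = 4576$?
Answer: $\frac{4215642114567}{3739662358727} - \frac{751292694697257 i \sqrt{22}}{7479324717454} \approx 1.1273 - 471.15 i$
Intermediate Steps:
$d = \frac{28522}{87639}$ ($d = \frac{2 \cdot \frac{14261}{29213}}{3} = \frac{2 \cdot 14261 \cdot \frac{1}{29213}}{3} = \frac{2}{3} \cdot \frac{14261}{29213} = \frac{28522}{87639} \approx 0.32545$)
$f = 29 i \sqrt{22}$ ($f = \sqrt{-23078 + 4576} = \sqrt{-18502} = 29 i \sqrt{22} \approx 136.02 i$)
$\frac{36858 + 27229}{d + f} = \frac{36858 + 27229}{\frac{28522}{87639} + 29 i \sqrt{22}} = \frac{64087}{\frac{28522}{87639} + 29 i \sqrt{22}}$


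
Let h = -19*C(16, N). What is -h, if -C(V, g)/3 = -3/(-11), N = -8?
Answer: -171/11 ≈ -15.545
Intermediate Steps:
C(V, g) = -9/11 (C(V, g) = -(-9)/(-11) = -(-9)*(-1)/11 = -3*3/11 = -9/11)
h = 171/11 (h = -19*(-9/11) = 171/11 ≈ 15.545)
-h = -1*171/11 = -171/11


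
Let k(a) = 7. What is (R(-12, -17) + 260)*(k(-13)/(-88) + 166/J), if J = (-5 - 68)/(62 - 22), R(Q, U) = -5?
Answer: -149131905/6424 ≈ -23215.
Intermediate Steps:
J = -73/40 ≈ -1.8250
(R(-12, -17) + 260)*(k(-13)/(-88) + 166/J) = (-5 + 260)*(7/(-88) + 166/(-73/40)) = 255*(7*(-1/88) + 166*(-40/73)) = 255*(-7/88 - 6640/73) = 255*(-584831/6424) = -149131905/6424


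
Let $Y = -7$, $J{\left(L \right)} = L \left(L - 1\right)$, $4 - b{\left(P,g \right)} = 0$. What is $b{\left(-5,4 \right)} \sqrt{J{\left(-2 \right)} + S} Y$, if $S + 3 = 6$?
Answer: $-84$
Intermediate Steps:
$b{\left(P,g \right)} = 4$ ($b{\left(P,g \right)} = 4 - 0 = 4 + 0 = 4$)
$S = 3$ ($S = -3 + 6 = 3$)
$J{\left(L \right)} = L \left(-1 + L\right)$
$b{\left(-5,4 \right)} \sqrt{J{\left(-2 \right)} + S} Y = 4 \sqrt{- 2 \left(-1 - 2\right) + 3} \left(-7\right) = 4 \sqrt{\left(-2\right) \left(-3\right) + 3} \left(-7\right) = 4 \sqrt{6 + 3} \left(-7\right) = 4 \sqrt{9} \left(-7\right) = 4 \cdot 3 \left(-7\right) = 12 \left(-7\right) = -84$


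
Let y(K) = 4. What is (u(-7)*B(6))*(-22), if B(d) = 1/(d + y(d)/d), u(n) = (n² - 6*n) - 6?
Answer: -561/2 ≈ -280.50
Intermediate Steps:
u(n) = -6 + n² - 6*n
B(d) = 1/(d + 4/d)
(u(-7)*B(6))*(-22) = ((-6 + (-7)² - 6*(-7))*(6/(4 + 6²)))*(-22) = ((-6 + 49 + 42)*(6/(4 + 36)))*(-22) = (85*(6/40))*(-22) = (85*(6*(1/40)))*(-22) = (85*(3/20))*(-22) = (51/4)*(-22) = -561/2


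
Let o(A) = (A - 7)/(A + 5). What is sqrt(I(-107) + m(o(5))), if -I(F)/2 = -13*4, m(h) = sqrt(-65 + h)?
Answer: sqrt(2600 + 5*I*sqrt(1630))/5 ≈ 10.206 + 0.3956*I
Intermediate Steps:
o(A) = (-7 + A)/(5 + A)
I(F) = 104 (I(F) = -(-26)*4 = -2*(-52) = 104)
sqrt(I(-107) + m(o(5))) = sqrt(104 + sqrt(-65 + (-7 + 5)/(5 + 5))) = sqrt(104 + sqrt(-65 - 2/10)) = sqrt(104 + sqrt(-65 + (1/10)*(-2))) = sqrt(104 + sqrt(-65 - 1/5)) = sqrt(104 + sqrt(-326/5)) = sqrt(104 + I*sqrt(1630)/5)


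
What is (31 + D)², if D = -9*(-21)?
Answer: 48400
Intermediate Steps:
D = 189
(31 + D)² = (31 + 189)² = 220² = 48400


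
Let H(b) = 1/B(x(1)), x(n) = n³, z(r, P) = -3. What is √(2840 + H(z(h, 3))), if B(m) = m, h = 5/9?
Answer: √2841 ≈ 53.301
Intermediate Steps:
h = 5/9 (h = 5*(⅑) = 5/9 ≈ 0.55556)
H(b) = 1 (H(b) = 1/(1³) = 1/1 = 1)
√(2840 + H(z(h, 3))) = √(2840 + 1) = √2841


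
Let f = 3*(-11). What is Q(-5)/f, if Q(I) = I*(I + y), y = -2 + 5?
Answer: -10/33 ≈ -0.30303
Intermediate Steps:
y = 3
f = -33
Q(I) = I*(3 + I) (Q(I) = I*(I + 3) = I*(3 + I))
Q(-5)/f = -5*(3 - 5)/(-33) = -5*(-2)*(-1/33) = 10*(-1/33) = -10/33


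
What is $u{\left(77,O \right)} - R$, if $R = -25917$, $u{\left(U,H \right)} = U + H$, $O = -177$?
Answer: $25817$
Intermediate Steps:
$u{\left(U,H \right)} = H + U$
$u{\left(77,O \right)} - R = \left(-177 + 77\right) - -25917 = -100 + 25917 = 25817$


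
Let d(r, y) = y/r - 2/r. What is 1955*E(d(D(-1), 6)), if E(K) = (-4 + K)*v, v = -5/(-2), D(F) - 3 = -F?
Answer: -29325/2 ≈ -14663.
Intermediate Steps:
D(F) = 3 - F
d(r, y) = -2/r + y/r
v = 5/2 (v = -5*(-½) = 5/2 ≈ 2.5000)
E(K) = -10 + 5*K/2 (E(K) = (-4 + K)*(5/2) = -10 + 5*K/2)
1955*E(d(D(-1), 6)) = 1955*(-10 + 5*((-2 + 6)/(3 - 1*(-1)))/2) = 1955*(-10 + 5*(4/(3 + 1))/2) = 1955*(-10 + 5*(4/4)/2) = 1955*(-10 + 5*((¼)*4)/2) = 1955*(-10 + (5/2)*1) = 1955*(-10 + 5/2) = 1955*(-15/2) = -29325/2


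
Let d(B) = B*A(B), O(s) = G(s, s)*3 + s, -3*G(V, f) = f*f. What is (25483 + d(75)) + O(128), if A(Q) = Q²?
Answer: 431102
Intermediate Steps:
G(V, f) = -f²/3 (G(V, f) = -f*f/3 = -f²/3)
O(s) = s - s² (O(s) = -s²/3*3 + s = -s² + s = s - s²)
d(B) = B³ (d(B) = B*B² = B³)
(25483 + d(75)) + O(128) = (25483 + 75³) + 128*(1 - 1*128) = (25483 + 421875) + 128*(1 - 128) = 447358 + 128*(-127) = 447358 - 16256 = 431102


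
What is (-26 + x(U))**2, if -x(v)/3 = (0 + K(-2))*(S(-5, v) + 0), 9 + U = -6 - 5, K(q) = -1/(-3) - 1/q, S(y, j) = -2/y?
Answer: 729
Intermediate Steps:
K(q) = 1/3 - 1/q (K(q) = -1*(-1/3) - 1/q = 1/3 - 1/q)
U = -20 (U = -9 + (-6 - 5) = -9 - 11 = -20)
x(v) = -1 (x(v) = -3*(0 + (1/3)*(-3 - 2)/(-2))*(-2/(-5) + 0) = -3*(0 + (1/3)*(-1/2)*(-5))*(-2*(-1/5) + 0) = -3*(0 + 5/6)*(2/5 + 0) = -5*2/(2*5) = -3*1/3 = -1)
(-26 + x(U))**2 = (-26 - 1)**2 = (-27)**2 = 729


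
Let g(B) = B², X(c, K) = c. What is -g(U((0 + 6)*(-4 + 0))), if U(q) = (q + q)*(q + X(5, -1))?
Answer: -831744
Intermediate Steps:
U(q) = 2*q*(5 + q) (U(q) = (q + q)*(q + 5) = (2*q)*(5 + q) = 2*q*(5 + q))
-g(U((0 + 6)*(-4 + 0))) = -(2*((0 + 6)*(-4 + 0))*(5 + (0 + 6)*(-4 + 0)))² = -(2*(6*(-4))*(5 + 6*(-4)))² = -(2*(-24)*(5 - 24))² = -(2*(-24)*(-19))² = -1*912² = -1*831744 = -831744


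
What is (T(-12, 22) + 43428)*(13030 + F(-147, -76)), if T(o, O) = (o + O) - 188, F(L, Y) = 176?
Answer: 571159500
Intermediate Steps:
T(o, O) = -188 + O + o (T(o, O) = (O + o) - 188 = -188 + O + o)
(T(-12, 22) + 43428)*(13030 + F(-147, -76)) = ((-188 + 22 - 12) + 43428)*(13030 + 176) = (-178 + 43428)*13206 = 43250*13206 = 571159500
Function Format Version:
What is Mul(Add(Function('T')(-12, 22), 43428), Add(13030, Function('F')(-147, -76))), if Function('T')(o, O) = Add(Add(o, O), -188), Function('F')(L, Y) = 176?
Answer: 571159500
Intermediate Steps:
Function('T')(o, O) = Add(-188, O, o) (Function('T')(o, O) = Add(Add(O, o), -188) = Add(-188, O, o))
Mul(Add(Function('T')(-12, 22), 43428), Add(13030, Function('F')(-147, -76))) = Mul(Add(Add(-188, 22, -12), 43428), Add(13030, 176)) = Mul(Add(-178, 43428), 13206) = Mul(43250, 13206) = 571159500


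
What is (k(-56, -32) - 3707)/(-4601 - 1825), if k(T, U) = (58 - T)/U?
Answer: 59369/102816 ≈ 0.57743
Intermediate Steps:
k(T, U) = (58 - T)/U
(k(-56, -32) - 3707)/(-4601 - 1825) = ((58 - 1*(-56))/(-32) - 3707)/(-4601 - 1825) = (-(58 + 56)/32 - 3707)/(-6426) = (-1/32*114 - 3707)*(-1/6426) = (-57/16 - 3707)*(-1/6426) = -59369/16*(-1/6426) = 59369/102816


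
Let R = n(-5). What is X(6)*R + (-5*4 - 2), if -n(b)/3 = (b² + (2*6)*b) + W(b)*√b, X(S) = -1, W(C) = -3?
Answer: -127 - 9*I*√5 ≈ -127.0 - 20.125*I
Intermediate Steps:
n(b) = -36*b - 3*b² + 9*√b (n(b) = -3*((b² + (2*6)*b) - 3*√b) = -3*((b² + 12*b) - 3*√b) = -3*(b² - 3*√b + 12*b) = -36*b - 3*b² + 9*√b)
R = 105 + 9*I*√5 (R = -36*(-5) - 3*(-5)² + 9*√(-5) = 180 - 3*25 + 9*(I*√5) = 180 - 75 + 9*I*√5 = 105 + 9*I*√5 ≈ 105.0 + 20.125*I)
X(6)*R + (-5*4 - 2) = -(105 + 9*I*√5) + (-5*4 - 2) = (-105 - 9*I*√5) + (-20 - 2) = (-105 - 9*I*√5) - 22 = -127 - 9*I*√5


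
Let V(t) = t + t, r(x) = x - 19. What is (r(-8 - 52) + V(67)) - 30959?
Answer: -30904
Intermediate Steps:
r(x) = -19 + x
V(t) = 2*t
(r(-8 - 52) + V(67)) - 30959 = ((-19 + (-8 - 52)) + 2*67) - 30959 = ((-19 - 60) + 134) - 30959 = (-79 + 134) - 30959 = 55 - 30959 = -30904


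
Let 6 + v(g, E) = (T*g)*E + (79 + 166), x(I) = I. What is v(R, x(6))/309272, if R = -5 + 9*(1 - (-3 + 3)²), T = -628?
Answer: -14833/309272 ≈ -0.047961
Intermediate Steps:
R = 4 (R = -5 + 9*(1 - 1*0²) = -5 + 9*(1 - 1*0) = -5 + 9*(1 + 0) = -5 + 9*1 = -5 + 9 = 4)
v(g, E) = 239 - 628*E*g (v(g, E) = -6 + ((-628*g)*E + (79 + 166)) = -6 + (-628*E*g + 245) = -6 + (245 - 628*E*g) = 239 - 628*E*g)
v(R, x(6))/309272 = (239 - 628*6*4)/309272 = (239 - 15072)*(1/309272) = -14833*1/309272 = -14833/309272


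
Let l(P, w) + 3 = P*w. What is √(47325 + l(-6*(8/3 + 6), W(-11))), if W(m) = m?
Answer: √47894 ≈ 218.85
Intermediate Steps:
l(P, w) = -3 + P*w
√(47325 + l(-6*(8/3 + 6), W(-11))) = √(47325 + (-3 - 6*(8/3 + 6)*(-11))) = √(47325 + (-3 - 6*26/3*(-11))) = √(47325 + (-3 - 52*(-11))) = √(47325 + (-3 + 572)) = √(47325 + 569) = √47894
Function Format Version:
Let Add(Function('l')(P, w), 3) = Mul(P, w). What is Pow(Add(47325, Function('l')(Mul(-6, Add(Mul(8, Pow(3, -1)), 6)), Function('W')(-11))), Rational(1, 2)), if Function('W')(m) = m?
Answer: Pow(47894, Rational(1, 2)) ≈ 218.85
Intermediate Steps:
Function('l')(P, w) = Add(-3, Mul(P, w))
Pow(Add(47325, Function('l')(Mul(-6, Add(Mul(8, Pow(3, -1)), 6)), Function('W')(-11))), Rational(1, 2)) = Pow(Add(47325, Add(-3, Mul(Mul(-6, Add(Mul(8, Pow(3, -1)), 6)), -11))), Rational(1, 2)) = Pow(Add(47325, Add(-3, Mul(Mul(-6, Add(Mul(8, Rational(1, 3)), 6)), -11))), Rational(1, 2)) = Pow(Add(47325, Add(-3, Mul(Mul(-6, Add(Rational(8, 3), 6)), -11))), Rational(1, 2)) = Pow(Add(47325, Add(-3, Mul(Mul(-6, Rational(26, 3)), -11))), Rational(1, 2)) = Pow(Add(47325, Add(-3, Mul(-52, -11))), Rational(1, 2)) = Pow(Add(47325, Add(-3, 572)), Rational(1, 2)) = Pow(Add(47325, 569), Rational(1, 2)) = Pow(47894, Rational(1, 2))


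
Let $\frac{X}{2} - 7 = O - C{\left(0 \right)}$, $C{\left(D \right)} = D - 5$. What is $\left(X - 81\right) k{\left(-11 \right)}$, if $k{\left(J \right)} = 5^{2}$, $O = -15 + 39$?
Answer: $-225$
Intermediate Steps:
$C{\left(D \right)} = -5 + D$
$O = 24$
$X = 72$ ($X = 14 + 2 \left(24 - \left(-5 + 0\right)\right) = 14 + 2 \left(24 - -5\right) = 14 + 2 \left(24 + 5\right) = 14 + 2 \cdot 29 = 14 + 58 = 72$)
$k{\left(J \right)} = 25$
$\left(X - 81\right) k{\left(-11 \right)} = \left(72 - 81\right) 25 = \left(-9\right) 25 = -225$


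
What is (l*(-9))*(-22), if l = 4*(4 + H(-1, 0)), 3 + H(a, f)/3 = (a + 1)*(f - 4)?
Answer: -3960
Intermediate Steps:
H(a, f) = -9 + 3*(1 + a)*(-4 + f) (H(a, f) = -9 + 3*((a + 1)*(f - 4)) = -9 + 3*((1 + a)*(-4 + f)) = -9 + 3*(1 + a)*(-4 + f))
l = -20 (l = 4*(4 + (-21 - 12*(-1) + 3*0 + 3*(-1)*0)) = 4*(4 + (-21 + 12 + 0 + 0)) = 4*(4 - 9) = 4*(-5) = -20)
(l*(-9))*(-22) = -20*(-9)*(-22) = 180*(-22) = -3960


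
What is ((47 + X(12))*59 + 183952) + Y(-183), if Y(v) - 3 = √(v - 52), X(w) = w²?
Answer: 195224 + I*√235 ≈ 1.9522e+5 + 15.33*I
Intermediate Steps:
Y(v) = 3 + √(-52 + v) (Y(v) = 3 + √(v - 52) = 3 + √(-52 + v))
((47 + X(12))*59 + 183952) + Y(-183) = ((47 + 12²)*59 + 183952) + (3 + √(-52 - 183)) = ((47 + 144)*59 + 183952) + (3 + √(-235)) = (191*59 + 183952) + (3 + I*√235) = (11269 + 183952) + (3 + I*√235) = 195221 + (3 + I*√235) = 195224 + I*√235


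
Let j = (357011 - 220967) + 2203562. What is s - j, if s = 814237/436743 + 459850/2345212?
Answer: -1198175428266264451/512127462258 ≈ -2.3396e+6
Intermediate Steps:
j = 2339606 (j = 136044 + 2203562 = 2339606)
s = 1055197325897/512127462258 (s = 814237*(1/436743) + 459850*(1/2345212) = 814237/436743 + 229925/1172606 = 1055197325897/512127462258 ≈ 2.0604)
s - j = 1055197325897/512127462258 - 1*2339606 = 1055197325897/512127462258 - 2339606 = -1198175428266264451/512127462258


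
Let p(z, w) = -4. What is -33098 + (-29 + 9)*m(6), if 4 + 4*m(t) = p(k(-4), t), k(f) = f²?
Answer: -33058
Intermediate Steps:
m(t) = -2 (m(t) = -1 + (¼)*(-4) = -1 - 1 = -2)
-33098 + (-29 + 9)*m(6) = -33098 + (-29 + 9)*(-2) = -33098 - 20*(-2) = -33098 + 40 = -33058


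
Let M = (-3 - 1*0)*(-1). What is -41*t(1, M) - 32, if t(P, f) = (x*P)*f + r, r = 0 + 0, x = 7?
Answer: -893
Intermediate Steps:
M = 3 (M = (-3 + 0)*(-1) = -3*(-1) = 3)
r = 0
t(P, f) = 7*P*f (t(P, f) = (7*P)*f + 0 = 7*P*f + 0 = 7*P*f)
-41*t(1, M) - 32 = -287*3 - 32 = -41*21 - 32 = -861 - 32 = -893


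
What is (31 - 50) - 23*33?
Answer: -778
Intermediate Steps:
(31 - 50) - 23*33 = -19 - 759 = -778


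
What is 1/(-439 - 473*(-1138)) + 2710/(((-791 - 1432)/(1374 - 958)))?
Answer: -1578997757/3113568 ≈ -507.13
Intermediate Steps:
1/(-439 - 473*(-1138)) + 2710/(((-791 - 1432)/(1374 - 958))) = -1/1138/(-912) + 2710/((-2223/416)) = -1/912*(-1/1138) + 2710/((-2223*1/416)) = 1/1037856 + 2710/(-171/32) = 1/1037856 + 2710*(-32/171) = 1/1037856 - 86720/171 = -1578997757/3113568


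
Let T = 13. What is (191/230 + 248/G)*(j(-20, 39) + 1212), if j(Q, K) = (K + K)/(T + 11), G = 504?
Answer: 93151343/57960 ≈ 1607.2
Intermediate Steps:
j(Q, K) = K/12 (j(Q, K) = (K + K)/(13 + 11) = (2*K)/24 = (2*K)*(1/24) = K/12)
(191/230 + 248/G)*(j(-20, 39) + 1212) = (191/230 + 248/504)*((1/12)*39 + 1212) = (191*(1/230) + 248*(1/504))*(13/4 + 1212) = (191/230 + 31/63)*(4861/4) = (19163/14490)*(4861/4) = 93151343/57960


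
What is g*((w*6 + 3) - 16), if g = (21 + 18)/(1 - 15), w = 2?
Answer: 39/14 ≈ 2.7857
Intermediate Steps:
g = -39/14 (g = 39/(-14) = 39*(-1/14) = -39/14 ≈ -2.7857)
g*((w*6 + 3) - 16) = -39*((2*6 + 3) - 16)/14 = -39*((12 + 3) - 16)/14 = -39*(15 - 16)/14 = -39/14*(-1) = 39/14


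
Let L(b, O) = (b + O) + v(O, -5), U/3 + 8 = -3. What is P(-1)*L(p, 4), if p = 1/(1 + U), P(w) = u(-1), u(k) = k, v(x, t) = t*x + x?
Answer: 385/32 ≈ 12.031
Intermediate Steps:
U = -33 (U = -24 + 3*(-3) = -24 - 9 = -33)
v(x, t) = x + t*x
P(w) = -1
p = -1/32 (p = 1/(1 - 33) = 1/(-32) = -1/32 ≈ -0.031250)
L(b, O) = b - 3*O (L(b, O) = (b + O) + O*(1 - 5) = (O + b) + O*(-4) = (O + b) - 4*O = b - 3*O)
P(-1)*L(p, 4) = -(-1/32 - 3*4) = -(-1/32 - 12) = -1*(-385/32) = 385/32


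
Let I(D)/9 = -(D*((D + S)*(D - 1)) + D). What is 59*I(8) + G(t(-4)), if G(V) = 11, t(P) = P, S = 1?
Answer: -271861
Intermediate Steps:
I(D) = -9*D - 9*D*(1 + D)*(-1 + D) (I(D) = 9*(-(D*((D + 1)*(D - 1)) + D)) = 9*(-(D*((1 + D)*(-1 + D)) + D)) = 9*(-(D*(1 + D)*(-1 + D) + D)) = 9*(-(D + D*(1 + D)*(-1 + D))) = 9*(-D - D*(1 + D)*(-1 + D)) = -9*D - 9*D*(1 + D)*(-1 + D))
59*I(8) + G(t(-4)) = 59*(-9*8³) + 11 = 59*(-9*512) + 11 = 59*(-4608) + 11 = -271872 + 11 = -271861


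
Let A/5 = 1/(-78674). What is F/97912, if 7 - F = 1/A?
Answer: 78709/489560 ≈ 0.16077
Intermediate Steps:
A = -5/78674 (A = 5/(-78674) = 5*(-1/78674) = -5/78674 ≈ -6.3553e-5)
F = 78709/5 (F = 7 - 1/(-5/78674) = 7 - 1*(-78674/5) = 7 + 78674/5 = 78709/5 ≈ 15742.)
F/97912 = (78709/5)/97912 = (78709/5)*(1/97912) = 78709/489560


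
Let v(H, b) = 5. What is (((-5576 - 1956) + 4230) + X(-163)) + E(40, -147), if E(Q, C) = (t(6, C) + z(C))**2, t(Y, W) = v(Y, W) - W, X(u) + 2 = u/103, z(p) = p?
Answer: -337900/103 ≈ -3280.6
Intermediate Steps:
X(u) = -2 + u/103
t(Y, W) = 5 - W
E(Q, C) = 25 (E(Q, C) = ((5 - C) + C)**2 = 5**2 = 25)
(((-5576 - 1956) + 4230) + X(-163)) + E(40, -147) = (((-5576 - 1956) + 4230) + (-2 + (1/103)*(-163))) + 25 = ((-7532 + 4230) + (-2 - 163/103)) + 25 = (-3302 - 369/103) + 25 = -340475/103 + 25 = -337900/103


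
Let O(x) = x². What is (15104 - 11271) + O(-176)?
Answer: 34809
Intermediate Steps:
(15104 - 11271) + O(-176) = (15104 - 11271) + (-176)² = 3833 + 30976 = 34809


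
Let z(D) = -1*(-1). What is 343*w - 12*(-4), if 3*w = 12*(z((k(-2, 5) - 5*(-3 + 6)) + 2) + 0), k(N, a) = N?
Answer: 1420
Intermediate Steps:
z(D) = 1
w = 4 (w = (12*(1 + 0))/3 = (12*1)/3 = (1/3)*12 = 4)
343*w - 12*(-4) = 343*4 - 12*(-4) = 1372 + 48 = 1420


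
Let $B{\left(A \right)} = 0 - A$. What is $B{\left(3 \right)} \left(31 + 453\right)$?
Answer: $-1452$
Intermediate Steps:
$B{\left(A \right)} = - A$
$B{\left(3 \right)} \left(31 + 453\right) = \left(-1\right) 3 \left(31 + 453\right) = \left(-3\right) 484 = -1452$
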